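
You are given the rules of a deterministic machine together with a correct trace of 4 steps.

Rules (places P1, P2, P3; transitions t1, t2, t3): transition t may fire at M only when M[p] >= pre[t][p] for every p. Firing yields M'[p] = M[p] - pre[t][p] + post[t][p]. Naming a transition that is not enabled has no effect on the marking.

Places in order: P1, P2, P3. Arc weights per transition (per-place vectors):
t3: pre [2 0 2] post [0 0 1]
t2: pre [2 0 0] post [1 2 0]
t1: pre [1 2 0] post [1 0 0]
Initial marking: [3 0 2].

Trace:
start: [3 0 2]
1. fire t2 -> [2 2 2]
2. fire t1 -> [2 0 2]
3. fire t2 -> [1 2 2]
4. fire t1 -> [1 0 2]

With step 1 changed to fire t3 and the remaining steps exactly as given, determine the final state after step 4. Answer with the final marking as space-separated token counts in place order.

1 0 1

(re-executing from step 1 with the substitution; state before step 1: [3 0 2])
1. fire t3 -> [1 0 1]
2. fire t1 -> [1 0 1]
3. fire t2 -> [1 0 1]
4. fire t1 -> [1 0 1]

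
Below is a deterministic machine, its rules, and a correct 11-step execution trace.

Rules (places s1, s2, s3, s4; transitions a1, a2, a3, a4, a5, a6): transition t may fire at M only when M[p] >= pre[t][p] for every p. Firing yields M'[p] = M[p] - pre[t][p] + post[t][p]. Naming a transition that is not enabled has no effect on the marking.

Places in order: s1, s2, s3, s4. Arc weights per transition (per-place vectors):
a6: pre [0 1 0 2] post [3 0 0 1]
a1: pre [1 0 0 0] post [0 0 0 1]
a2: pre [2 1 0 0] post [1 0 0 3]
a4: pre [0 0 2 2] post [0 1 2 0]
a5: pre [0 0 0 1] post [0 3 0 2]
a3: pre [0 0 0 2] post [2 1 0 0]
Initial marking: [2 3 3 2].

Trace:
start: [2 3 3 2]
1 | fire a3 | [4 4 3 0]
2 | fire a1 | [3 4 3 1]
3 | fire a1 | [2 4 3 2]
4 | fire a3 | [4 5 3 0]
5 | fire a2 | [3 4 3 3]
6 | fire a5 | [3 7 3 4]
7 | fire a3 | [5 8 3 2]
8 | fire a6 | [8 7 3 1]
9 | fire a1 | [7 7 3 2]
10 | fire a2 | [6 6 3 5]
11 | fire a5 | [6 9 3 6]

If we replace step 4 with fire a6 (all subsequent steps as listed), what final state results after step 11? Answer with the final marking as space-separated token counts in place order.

7 7 3 7

(re-executing from step 4 with the substitution; state before step 4: [2 4 3 2])
4 | fire a6 | [5 3 3 1]
5 | fire a2 | [4 2 3 4]
6 | fire a5 | [4 5 3 5]
7 | fire a3 | [6 6 3 3]
8 | fire a6 | [9 5 3 2]
9 | fire a1 | [8 5 3 3]
10 | fire a2 | [7 4 3 6]
11 | fire a5 | [7 7 3 7]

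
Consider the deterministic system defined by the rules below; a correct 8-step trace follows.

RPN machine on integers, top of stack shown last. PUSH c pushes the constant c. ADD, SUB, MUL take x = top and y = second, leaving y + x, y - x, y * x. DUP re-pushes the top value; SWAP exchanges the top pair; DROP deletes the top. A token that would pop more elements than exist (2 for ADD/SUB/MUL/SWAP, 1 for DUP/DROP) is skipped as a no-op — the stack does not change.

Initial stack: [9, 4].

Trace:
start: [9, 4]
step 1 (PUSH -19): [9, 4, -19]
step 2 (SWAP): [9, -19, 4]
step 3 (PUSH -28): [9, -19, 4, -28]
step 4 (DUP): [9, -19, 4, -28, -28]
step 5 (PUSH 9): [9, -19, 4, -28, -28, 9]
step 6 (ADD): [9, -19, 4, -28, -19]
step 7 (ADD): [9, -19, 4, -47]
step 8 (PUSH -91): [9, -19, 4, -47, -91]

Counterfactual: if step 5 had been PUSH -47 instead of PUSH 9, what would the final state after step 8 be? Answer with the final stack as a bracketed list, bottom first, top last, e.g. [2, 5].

(re-executing from step 5 with the substitution; state before step 5: [9, -19, 4, -28, -28])
step 5 (PUSH -47): [9, -19, 4, -28, -28, -47]
step 6 (ADD): [9, -19, 4, -28, -75]
step 7 (ADD): [9, -19, 4, -103]
step 8 (PUSH -91): [9, -19, 4, -103, -91]

[9, -19, 4, -103, -91]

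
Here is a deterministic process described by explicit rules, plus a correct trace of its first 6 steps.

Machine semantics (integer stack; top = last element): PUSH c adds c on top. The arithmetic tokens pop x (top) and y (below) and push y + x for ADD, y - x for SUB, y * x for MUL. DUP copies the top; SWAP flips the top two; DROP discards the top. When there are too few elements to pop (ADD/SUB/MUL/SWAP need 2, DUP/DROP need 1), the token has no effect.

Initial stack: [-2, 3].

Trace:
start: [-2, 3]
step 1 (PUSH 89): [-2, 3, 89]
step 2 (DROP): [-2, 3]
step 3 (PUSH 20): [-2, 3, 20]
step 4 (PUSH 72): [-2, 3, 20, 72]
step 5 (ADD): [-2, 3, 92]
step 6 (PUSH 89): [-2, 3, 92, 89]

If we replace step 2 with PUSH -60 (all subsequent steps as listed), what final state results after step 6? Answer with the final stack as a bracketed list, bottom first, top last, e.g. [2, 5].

[-2, 3, 89, -60, 92, 89]

(re-executing from step 2 with the substitution; state before step 2: [-2, 3, 89])
step 2 (PUSH -60): [-2, 3, 89, -60]
step 3 (PUSH 20): [-2, 3, 89, -60, 20]
step 4 (PUSH 72): [-2, 3, 89, -60, 20, 72]
step 5 (ADD): [-2, 3, 89, -60, 92]
step 6 (PUSH 89): [-2, 3, 89, -60, 92, 89]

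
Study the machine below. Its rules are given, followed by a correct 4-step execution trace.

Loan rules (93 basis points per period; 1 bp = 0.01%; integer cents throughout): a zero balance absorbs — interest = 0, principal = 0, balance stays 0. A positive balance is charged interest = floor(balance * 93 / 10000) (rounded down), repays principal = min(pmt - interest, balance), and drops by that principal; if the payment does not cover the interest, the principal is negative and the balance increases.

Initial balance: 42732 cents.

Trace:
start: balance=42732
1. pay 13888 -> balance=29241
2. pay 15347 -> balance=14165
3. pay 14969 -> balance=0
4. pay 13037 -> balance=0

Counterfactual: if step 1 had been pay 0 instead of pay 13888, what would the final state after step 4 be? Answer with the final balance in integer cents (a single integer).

564

(re-executing from step 1 with the substitution; state before step 1: balance=42732)
1. pay 0 -> balance=43129
2. pay 15347 -> balance=28183
3. pay 14969 -> balance=13476
4. pay 13037 -> balance=564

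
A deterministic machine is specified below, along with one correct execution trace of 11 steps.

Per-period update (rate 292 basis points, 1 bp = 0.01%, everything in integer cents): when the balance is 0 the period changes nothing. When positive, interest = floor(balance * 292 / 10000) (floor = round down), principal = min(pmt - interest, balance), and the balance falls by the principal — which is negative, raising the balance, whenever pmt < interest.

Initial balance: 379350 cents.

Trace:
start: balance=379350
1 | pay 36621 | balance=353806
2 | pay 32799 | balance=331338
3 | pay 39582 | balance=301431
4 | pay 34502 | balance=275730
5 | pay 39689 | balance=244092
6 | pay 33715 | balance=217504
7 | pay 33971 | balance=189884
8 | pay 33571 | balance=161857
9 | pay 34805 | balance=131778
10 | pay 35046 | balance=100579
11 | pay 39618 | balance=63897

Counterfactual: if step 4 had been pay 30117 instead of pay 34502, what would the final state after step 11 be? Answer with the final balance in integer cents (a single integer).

(re-executing from step 4 with the substitution; state before step 4: balance=301431)
4 | pay 30117 | balance=280115
5 | pay 39689 | balance=248605
6 | pay 33715 | balance=222149
7 | pay 33971 | balance=194664
8 | pay 33571 | balance=166777
9 | pay 34805 | balance=136841
10 | pay 35046 | balance=105790
11 | pay 39618 | balance=69261

69261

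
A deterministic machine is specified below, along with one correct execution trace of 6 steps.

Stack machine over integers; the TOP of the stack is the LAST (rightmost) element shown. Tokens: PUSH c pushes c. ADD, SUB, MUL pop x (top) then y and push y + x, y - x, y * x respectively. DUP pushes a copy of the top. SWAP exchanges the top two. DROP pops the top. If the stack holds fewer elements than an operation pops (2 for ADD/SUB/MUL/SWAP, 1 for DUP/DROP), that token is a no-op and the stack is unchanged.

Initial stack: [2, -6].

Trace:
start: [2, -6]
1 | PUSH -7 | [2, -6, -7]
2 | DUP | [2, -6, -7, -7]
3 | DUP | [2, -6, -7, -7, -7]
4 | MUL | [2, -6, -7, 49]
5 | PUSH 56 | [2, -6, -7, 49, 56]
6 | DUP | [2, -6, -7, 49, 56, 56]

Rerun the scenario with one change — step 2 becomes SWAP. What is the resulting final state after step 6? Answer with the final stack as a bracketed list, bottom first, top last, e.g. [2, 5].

(re-executing from step 2 with the substitution; state before step 2: [2, -6, -7])
2 | SWAP | [2, -7, -6]
3 | DUP | [2, -7, -6, -6]
4 | MUL | [2, -7, 36]
5 | PUSH 56 | [2, -7, 36, 56]
6 | DUP | [2, -7, 36, 56, 56]

[2, -7, 36, 56, 56]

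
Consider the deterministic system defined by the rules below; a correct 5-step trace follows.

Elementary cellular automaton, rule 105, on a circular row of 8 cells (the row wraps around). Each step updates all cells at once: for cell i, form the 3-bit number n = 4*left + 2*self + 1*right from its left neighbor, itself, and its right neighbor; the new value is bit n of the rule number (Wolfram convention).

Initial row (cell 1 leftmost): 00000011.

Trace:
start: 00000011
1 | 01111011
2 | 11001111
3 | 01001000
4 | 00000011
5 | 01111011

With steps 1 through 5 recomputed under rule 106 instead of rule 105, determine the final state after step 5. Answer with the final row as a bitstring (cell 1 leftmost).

(re-executing steps 1..5 under rule 106; state before step 1: 00000011)
1 | 00000111
2 | 00001101
3 | 00011110
4 | 00110010
5 | 01110100

01110100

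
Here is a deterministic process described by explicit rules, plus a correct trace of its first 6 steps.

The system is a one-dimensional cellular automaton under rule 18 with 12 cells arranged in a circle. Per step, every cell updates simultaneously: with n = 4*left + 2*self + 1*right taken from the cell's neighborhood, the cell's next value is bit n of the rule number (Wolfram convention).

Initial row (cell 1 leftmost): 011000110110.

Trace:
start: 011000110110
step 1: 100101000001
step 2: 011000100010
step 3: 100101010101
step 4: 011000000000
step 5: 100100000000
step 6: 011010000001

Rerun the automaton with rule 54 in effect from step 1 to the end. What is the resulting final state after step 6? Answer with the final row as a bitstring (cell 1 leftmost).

(re-executing steps 1..6 under rule 54; state before step 1: 011000110110)
step 1: 100101001001
step 2: 011111111110
step 3: 100000000001
step 4: 010000000010
step 5: 111000000111
step 6: 000100001000

000100001000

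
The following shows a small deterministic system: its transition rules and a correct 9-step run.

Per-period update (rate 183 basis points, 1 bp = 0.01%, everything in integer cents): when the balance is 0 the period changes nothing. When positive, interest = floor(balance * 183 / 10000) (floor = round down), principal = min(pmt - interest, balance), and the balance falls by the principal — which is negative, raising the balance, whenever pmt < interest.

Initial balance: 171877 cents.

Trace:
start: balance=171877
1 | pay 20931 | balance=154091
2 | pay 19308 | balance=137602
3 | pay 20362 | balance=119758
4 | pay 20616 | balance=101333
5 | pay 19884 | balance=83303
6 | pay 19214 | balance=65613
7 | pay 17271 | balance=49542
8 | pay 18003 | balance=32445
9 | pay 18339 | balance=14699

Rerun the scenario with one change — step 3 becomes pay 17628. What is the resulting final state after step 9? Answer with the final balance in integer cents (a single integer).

17748

(re-executing from step 3 with the substitution; state before step 3: balance=137602)
3 | pay 17628 | balance=122492
4 | pay 20616 | balance=104117
5 | pay 19884 | balance=86138
6 | pay 19214 | balance=68500
7 | pay 17271 | balance=52482
8 | pay 18003 | balance=35439
9 | pay 18339 | balance=17748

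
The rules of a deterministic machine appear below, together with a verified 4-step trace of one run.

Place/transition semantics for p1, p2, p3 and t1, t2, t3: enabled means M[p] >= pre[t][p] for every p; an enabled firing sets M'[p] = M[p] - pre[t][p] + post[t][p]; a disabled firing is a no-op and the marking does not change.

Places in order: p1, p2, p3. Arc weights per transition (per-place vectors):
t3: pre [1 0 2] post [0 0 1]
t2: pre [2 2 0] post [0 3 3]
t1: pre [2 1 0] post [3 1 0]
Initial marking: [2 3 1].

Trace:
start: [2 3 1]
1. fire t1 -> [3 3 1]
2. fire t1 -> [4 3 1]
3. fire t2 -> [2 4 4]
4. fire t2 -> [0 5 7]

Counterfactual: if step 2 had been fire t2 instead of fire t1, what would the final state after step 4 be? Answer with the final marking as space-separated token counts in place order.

(re-executing from step 2 with the substitution; state before step 2: [3 3 1])
2. fire t2 -> [1 4 4]
3. fire t2 -> [1 4 4]
4. fire t2 -> [1 4 4]

1 4 4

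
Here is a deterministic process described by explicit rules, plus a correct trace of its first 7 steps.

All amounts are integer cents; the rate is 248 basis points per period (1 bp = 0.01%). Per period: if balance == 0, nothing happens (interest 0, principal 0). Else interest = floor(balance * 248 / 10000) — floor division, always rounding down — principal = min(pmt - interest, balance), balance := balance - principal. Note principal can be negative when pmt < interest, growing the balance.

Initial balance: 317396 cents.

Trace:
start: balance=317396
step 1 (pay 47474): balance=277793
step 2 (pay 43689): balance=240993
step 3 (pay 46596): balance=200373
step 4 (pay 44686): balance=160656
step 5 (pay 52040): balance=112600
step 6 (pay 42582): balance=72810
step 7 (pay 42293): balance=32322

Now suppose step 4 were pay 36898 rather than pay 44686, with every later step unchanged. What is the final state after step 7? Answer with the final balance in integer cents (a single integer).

(re-executing from step 4 with the substitution; state before step 4: balance=200373)
step 4 (pay 36898): balance=168444
step 5 (pay 52040): balance=120581
step 6 (pay 42582): balance=80989
step 7 (pay 42293): balance=40704

40704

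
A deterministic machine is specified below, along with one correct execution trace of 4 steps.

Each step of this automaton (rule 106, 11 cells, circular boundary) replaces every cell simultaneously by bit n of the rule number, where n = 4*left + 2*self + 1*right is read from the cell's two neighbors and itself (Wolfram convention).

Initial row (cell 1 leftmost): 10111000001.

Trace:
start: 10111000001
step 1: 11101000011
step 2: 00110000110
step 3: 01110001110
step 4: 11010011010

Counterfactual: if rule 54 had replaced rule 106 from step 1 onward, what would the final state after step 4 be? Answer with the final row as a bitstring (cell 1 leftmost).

(re-executing steps 1..4 under rule 54; state before step 1: 10111000001)
step 1: 01000100010
step 2: 11101110111
step 3: 00010001000
step 4: 00111011100

00111011100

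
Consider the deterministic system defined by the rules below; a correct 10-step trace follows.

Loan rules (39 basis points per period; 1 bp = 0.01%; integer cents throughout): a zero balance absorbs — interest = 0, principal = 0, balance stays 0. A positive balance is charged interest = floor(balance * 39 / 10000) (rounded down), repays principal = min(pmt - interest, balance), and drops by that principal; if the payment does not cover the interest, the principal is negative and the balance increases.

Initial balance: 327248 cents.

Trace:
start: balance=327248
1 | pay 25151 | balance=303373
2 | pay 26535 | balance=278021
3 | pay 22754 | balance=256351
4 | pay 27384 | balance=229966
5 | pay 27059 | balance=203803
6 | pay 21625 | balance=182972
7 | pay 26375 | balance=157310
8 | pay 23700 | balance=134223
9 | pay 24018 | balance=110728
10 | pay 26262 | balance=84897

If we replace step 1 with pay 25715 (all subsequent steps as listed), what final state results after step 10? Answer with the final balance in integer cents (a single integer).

(re-executing from step 1 with the substitution; state before step 1: balance=327248)
1 | pay 25715 | balance=302809
2 | pay 26535 | balance=277454
3 | pay 22754 | balance=255782
4 | pay 27384 | balance=229395
5 | pay 27059 | balance=203230
6 | pay 21625 | balance=182397
7 | pay 26375 | balance=156733
8 | pay 23700 | balance=133644
9 | pay 24018 | balance=110147
10 | pay 26262 | balance=84314

84314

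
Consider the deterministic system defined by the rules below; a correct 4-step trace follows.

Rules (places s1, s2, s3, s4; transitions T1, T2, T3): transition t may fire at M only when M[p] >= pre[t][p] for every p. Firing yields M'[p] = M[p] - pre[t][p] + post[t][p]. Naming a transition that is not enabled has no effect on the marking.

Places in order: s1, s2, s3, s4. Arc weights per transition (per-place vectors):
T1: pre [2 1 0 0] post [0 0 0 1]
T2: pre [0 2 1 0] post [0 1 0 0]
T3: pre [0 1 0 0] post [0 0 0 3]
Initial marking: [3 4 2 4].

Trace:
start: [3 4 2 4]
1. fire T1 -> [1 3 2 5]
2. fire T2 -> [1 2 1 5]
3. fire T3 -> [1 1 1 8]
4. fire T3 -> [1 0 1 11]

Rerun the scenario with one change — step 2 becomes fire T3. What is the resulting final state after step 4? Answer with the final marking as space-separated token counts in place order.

(re-executing from step 2 with the substitution; state before step 2: [1 3 2 5])
2. fire T3 -> [1 2 2 8]
3. fire T3 -> [1 1 2 11]
4. fire T3 -> [1 0 2 14]

1 0 2 14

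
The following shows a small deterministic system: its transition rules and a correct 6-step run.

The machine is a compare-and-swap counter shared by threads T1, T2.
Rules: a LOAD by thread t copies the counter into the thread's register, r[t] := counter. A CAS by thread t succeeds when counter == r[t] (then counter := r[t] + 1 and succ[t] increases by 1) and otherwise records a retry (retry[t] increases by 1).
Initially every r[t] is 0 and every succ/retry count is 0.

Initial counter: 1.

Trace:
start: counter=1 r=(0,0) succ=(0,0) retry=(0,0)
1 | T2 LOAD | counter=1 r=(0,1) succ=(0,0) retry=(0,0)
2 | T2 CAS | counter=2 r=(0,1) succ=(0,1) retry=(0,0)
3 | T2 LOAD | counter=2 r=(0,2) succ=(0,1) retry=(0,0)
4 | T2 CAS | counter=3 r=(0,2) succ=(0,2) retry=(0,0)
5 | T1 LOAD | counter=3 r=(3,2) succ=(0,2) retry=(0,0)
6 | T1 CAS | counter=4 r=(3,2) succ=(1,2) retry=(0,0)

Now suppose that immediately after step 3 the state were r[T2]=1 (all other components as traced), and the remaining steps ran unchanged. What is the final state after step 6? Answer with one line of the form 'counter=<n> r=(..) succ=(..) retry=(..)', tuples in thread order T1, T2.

state after step 3 := counter=2 r=(0,1) succ=(0,1) retry=(0,0)
4 | T2 CAS | counter=2 r=(0,1) succ=(0,1) retry=(0,1)
5 | T1 LOAD | counter=2 r=(2,1) succ=(0,1) retry=(0,1)
6 | T1 CAS | counter=3 r=(2,1) succ=(1,1) retry=(0,1)

counter=3 r=(2,1) succ=(1,1) retry=(0,1)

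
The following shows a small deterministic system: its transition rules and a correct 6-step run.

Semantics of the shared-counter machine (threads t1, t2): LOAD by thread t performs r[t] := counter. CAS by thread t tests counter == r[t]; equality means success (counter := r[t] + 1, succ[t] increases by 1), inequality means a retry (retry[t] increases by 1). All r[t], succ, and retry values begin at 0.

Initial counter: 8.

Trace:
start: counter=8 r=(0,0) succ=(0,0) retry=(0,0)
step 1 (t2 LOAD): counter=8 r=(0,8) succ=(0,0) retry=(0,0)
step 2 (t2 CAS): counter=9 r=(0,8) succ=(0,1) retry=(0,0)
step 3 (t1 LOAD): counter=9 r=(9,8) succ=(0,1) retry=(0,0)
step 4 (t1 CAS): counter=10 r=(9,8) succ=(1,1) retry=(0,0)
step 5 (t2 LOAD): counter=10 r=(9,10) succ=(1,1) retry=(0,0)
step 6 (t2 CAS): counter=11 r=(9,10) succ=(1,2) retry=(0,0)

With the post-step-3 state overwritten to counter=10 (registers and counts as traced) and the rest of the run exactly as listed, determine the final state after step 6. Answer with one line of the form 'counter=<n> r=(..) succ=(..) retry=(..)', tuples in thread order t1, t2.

state after step 3 := counter=10 r=(9,8) succ=(0,1) retry=(0,0)
step 4 (t1 CAS): counter=10 r=(9,8) succ=(0,1) retry=(1,0)
step 5 (t2 LOAD): counter=10 r=(9,10) succ=(0,1) retry=(1,0)
step 6 (t2 CAS): counter=11 r=(9,10) succ=(0,2) retry=(1,0)

counter=11 r=(9,10) succ=(0,2) retry=(1,0)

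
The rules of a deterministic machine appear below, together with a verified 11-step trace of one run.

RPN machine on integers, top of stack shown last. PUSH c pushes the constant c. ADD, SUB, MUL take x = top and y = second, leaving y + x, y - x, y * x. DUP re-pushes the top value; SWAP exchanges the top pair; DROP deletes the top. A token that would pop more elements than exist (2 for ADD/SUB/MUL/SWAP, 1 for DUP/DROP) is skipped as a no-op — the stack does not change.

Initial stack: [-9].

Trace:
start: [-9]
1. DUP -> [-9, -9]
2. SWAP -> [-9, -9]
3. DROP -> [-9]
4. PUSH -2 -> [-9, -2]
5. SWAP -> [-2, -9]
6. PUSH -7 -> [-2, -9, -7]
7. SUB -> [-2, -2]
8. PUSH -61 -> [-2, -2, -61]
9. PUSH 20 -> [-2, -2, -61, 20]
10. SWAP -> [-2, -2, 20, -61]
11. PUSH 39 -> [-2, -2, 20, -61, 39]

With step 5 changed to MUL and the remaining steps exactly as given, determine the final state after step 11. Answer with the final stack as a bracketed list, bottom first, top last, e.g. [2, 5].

(re-executing from step 5 with the substitution; state before step 5: [-9, -2])
5. MUL -> [18]
6. PUSH -7 -> [18, -7]
7. SUB -> [25]
8. PUSH -61 -> [25, -61]
9. PUSH 20 -> [25, -61, 20]
10. SWAP -> [25, 20, -61]
11. PUSH 39 -> [25, 20, -61, 39]

[25, 20, -61, 39]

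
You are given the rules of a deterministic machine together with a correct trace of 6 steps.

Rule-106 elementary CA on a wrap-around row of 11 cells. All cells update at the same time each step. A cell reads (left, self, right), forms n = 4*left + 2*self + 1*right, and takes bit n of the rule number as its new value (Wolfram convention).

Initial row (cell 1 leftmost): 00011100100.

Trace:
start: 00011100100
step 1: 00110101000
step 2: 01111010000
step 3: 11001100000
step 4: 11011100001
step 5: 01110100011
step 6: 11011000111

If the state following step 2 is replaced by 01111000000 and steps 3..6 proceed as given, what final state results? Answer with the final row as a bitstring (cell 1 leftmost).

state after step 2 := 01111000000
step 3: 11001000000
step 4: 11010000001
step 5: 01100000011
step 6: 11100000111

11100000111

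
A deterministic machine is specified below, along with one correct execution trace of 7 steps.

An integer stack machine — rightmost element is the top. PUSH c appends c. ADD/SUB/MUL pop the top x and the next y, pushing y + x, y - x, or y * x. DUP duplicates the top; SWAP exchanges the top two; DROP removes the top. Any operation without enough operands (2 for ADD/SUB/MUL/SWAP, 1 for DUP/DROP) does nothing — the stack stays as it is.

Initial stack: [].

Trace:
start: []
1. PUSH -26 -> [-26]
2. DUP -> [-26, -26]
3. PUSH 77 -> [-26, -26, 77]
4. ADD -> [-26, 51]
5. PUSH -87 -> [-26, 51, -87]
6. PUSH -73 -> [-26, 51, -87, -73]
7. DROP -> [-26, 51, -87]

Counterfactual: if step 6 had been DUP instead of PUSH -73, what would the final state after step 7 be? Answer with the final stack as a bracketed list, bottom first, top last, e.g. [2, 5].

[-26, 51, -87]

(re-executing from step 6 with the substitution; state before step 6: [-26, 51, -87])
6. DUP -> [-26, 51, -87, -87]
7. DROP -> [-26, 51, -87]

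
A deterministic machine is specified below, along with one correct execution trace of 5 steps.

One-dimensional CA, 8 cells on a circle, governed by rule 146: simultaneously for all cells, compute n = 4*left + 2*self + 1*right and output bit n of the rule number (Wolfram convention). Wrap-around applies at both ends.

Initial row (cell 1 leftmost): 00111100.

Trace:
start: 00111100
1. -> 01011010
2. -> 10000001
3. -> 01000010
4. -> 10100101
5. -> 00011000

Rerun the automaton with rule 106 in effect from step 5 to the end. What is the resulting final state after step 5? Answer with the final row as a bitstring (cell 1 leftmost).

(re-executing step 5 under rule 106; state before step 5: 10100101)
5. -> 11001011

11001011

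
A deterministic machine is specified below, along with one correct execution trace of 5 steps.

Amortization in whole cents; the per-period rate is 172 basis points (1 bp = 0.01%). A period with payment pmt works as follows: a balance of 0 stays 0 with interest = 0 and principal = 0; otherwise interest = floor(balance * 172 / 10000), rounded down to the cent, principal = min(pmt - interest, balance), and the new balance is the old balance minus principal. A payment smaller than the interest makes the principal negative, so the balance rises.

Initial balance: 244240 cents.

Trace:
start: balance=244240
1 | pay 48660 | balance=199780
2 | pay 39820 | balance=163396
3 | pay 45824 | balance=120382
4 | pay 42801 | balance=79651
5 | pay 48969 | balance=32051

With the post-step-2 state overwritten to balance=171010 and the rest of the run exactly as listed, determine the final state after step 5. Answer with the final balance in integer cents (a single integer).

state after step 2 := balance=171010
3 | pay 45824 | balance=128127
4 | pay 42801 | balance=87529
5 | pay 48969 | balance=40065

40065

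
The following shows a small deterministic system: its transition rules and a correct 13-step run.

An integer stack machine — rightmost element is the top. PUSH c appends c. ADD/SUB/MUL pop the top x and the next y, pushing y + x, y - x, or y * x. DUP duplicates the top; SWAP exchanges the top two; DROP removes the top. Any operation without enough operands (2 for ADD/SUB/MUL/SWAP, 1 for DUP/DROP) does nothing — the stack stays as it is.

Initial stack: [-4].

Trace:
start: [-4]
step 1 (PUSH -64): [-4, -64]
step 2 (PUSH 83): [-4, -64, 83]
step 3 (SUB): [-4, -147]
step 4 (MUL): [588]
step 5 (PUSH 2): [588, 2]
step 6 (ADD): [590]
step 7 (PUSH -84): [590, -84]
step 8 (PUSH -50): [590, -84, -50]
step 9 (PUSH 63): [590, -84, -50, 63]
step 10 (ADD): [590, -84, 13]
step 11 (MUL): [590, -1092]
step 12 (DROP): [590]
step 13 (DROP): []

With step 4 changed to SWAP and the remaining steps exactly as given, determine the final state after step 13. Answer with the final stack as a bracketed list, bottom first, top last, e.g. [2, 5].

(re-executing from step 4 with the substitution; state before step 4: [-4, -147])
step 4 (SWAP): [-147, -4]
step 5 (PUSH 2): [-147, -4, 2]
step 6 (ADD): [-147, -2]
step 7 (PUSH -84): [-147, -2, -84]
step 8 (PUSH -50): [-147, -2, -84, -50]
step 9 (PUSH 63): [-147, -2, -84, -50, 63]
step 10 (ADD): [-147, -2, -84, 13]
step 11 (MUL): [-147, -2, -1092]
step 12 (DROP): [-147, -2]
step 13 (DROP): [-147]

[-147]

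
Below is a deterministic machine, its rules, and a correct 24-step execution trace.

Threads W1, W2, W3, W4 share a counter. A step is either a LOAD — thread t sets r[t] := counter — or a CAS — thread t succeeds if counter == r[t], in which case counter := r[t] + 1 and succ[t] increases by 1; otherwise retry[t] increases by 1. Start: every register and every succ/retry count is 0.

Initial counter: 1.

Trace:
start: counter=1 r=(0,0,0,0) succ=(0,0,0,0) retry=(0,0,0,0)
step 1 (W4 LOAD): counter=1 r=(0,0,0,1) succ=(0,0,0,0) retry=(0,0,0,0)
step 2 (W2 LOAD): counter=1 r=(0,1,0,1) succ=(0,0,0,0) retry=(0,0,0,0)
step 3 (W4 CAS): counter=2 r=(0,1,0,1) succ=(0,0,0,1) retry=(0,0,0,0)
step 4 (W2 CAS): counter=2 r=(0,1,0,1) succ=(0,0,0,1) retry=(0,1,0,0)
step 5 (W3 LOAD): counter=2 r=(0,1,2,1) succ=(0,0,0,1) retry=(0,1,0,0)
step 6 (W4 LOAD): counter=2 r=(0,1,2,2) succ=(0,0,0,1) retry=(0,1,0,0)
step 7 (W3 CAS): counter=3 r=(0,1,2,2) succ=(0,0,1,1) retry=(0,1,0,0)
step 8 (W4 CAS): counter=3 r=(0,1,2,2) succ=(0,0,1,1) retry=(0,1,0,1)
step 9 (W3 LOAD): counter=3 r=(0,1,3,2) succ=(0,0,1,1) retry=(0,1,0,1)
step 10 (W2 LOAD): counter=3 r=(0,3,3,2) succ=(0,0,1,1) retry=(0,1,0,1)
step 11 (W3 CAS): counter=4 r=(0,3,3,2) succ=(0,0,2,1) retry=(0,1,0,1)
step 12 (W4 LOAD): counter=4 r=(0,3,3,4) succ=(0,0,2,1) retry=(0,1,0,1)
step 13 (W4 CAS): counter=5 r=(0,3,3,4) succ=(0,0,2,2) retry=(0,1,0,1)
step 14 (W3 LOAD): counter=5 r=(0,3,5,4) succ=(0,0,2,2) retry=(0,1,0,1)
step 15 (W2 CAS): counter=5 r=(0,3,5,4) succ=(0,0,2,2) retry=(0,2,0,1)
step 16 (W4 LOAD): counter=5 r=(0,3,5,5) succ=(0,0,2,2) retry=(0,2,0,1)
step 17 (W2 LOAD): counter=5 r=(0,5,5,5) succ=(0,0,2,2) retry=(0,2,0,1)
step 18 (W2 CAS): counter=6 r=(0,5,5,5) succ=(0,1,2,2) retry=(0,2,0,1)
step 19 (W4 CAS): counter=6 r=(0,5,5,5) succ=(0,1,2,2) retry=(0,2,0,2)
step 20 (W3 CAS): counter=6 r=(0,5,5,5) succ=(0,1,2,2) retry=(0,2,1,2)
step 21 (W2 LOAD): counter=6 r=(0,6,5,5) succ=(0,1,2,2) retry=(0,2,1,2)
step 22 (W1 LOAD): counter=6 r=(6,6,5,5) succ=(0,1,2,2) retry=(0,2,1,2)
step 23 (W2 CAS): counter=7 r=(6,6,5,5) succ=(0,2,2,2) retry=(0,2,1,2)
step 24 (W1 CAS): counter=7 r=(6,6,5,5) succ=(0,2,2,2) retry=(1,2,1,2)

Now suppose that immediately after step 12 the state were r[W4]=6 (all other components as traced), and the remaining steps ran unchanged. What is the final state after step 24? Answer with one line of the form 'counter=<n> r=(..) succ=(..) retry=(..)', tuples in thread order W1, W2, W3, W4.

counter=6 r=(5,5,4,4) succ=(0,2,2,1) retry=(1,2,1,3)

state after step 12 := counter=4 r=(0,3,3,6) succ=(0,0,2,1) retry=(0,1,0,1)
step 13 (W4 CAS): counter=4 r=(0,3,3,6) succ=(0,0,2,1) retry=(0,1,0,2)
step 14 (W3 LOAD): counter=4 r=(0,3,4,6) succ=(0,0,2,1) retry=(0,1,0,2)
step 15 (W2 CAS): counter=4 r=(0,3,4,6) succ=(0,0,2,1) retry=(0,2,0,2)
step 16 (W4 LOAD): counter=4 r=(0,3,4,4) succ=(0,0,2,1) retry=(0,2,0,2)
step 17 (W2 LOAD): counter=4 r=(0,4,4,4) succ=(0,0,2,1) retry=(0,2,0,2)
step 18 (W2 CAS): counter=5 r=(0,4,4,4) succ=(0,1,2,1) retry=(0,2,0,2)
step 19 (W4 CAS): counter=5 r=(0,4,4,4) succ=(0,1,2,1) retry=(0,2,0,3)
step 20 (W3 CAS): counter=5 r=(0,4,4,4) succ=(0,1,2,1) retry=(0,2,1,3)
step 21 (W2 LOAD): counter=5 r=(0,5,4,4) succ=(0,1,2,1) retry=(0,2,1,3)
step 22 (W1 LOAD): counter=5 r=(5,5,4,4) succ=(0,1,2,1) retry=(0,2,1,3)
step 23 (W2 CAS): counter=6 r=(5,5,4,4) succ=(0,2,2,1) retry=(0,2,1,3)
step 24 (W1 CAS): counter=6 r=(5,5,4,4) succ=(0,2,2,1) retry=(1,2,1,3)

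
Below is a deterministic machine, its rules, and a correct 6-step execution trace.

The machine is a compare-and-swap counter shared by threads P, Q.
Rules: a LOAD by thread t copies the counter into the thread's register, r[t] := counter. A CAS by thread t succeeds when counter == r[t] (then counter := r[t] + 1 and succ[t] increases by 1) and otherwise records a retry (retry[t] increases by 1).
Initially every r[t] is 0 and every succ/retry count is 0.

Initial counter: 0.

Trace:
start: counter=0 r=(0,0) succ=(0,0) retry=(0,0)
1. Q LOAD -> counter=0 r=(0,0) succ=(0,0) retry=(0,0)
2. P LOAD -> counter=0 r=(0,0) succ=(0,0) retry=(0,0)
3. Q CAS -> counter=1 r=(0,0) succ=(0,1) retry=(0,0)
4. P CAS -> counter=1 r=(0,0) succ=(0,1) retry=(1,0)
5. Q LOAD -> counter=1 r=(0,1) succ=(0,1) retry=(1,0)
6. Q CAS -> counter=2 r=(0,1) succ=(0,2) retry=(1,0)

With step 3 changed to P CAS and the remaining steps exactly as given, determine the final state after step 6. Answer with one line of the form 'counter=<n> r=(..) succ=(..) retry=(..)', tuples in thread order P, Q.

(re-executing from step 3 with the substitution; state before step 3: counter=0 r=(0,0) succ=(0,0) retry=(0,0))
3. P CAS -> counter=1 r=(0,0) succ=(1,0) retry=(0,0)
4. P CAS -> counter=1 r=(0,0) succ=(1,0) retry=(1,0)
5. Q LOAD -> counter=1 r=(0,1) succ=(1,0) retry=(1,0)
6. Q CAS -> counter=2 r=(0,1) succ=(1,1) retry=(1,0)

counter=2 r=(0,1) succ=(1,1) retry=(1,0)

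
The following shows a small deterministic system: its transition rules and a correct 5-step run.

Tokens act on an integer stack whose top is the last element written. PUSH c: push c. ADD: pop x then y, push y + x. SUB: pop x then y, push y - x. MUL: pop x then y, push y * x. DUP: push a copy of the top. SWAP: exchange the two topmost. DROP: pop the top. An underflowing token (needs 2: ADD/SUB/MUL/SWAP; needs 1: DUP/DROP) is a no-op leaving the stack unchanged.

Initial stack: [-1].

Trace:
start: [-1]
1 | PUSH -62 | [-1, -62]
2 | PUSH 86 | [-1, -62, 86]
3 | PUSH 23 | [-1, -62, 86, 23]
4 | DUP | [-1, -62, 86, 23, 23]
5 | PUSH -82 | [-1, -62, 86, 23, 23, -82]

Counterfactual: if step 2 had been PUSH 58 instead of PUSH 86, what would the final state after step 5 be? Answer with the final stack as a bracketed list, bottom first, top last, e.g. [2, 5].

[-1, -62, 58, 23, 23, -82]

(re-executing from step 2 with the substitution; state before step 2: [-1, -62])
2 | PUSH 58 | [-1, -62, 58]
3 | PUSH 23 | [-1, -62, 58, 23]
4 | DUP | [-1, -62, 58, 23, 23]
5 | PUSH -82 | [-1, -62, 58, 23, 23, -82]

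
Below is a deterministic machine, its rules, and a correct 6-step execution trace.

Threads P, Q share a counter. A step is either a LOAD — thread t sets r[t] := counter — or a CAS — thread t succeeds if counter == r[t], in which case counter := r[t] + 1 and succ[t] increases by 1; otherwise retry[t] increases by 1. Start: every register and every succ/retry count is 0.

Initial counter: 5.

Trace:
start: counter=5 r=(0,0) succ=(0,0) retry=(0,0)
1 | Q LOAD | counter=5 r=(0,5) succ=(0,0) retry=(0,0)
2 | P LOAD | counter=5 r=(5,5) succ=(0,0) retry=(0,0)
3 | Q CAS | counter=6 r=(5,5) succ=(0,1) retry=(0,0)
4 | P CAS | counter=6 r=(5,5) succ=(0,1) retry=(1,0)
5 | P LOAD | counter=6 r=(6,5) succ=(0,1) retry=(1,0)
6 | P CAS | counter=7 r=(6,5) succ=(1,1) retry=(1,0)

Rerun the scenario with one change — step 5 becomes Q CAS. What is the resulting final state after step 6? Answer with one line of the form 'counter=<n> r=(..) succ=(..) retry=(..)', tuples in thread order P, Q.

(re-executing from step 5 with the substitution; state before step 5: counter=6 r=(5,5) succ=(0,1) retry=(1,0))
5 | Q CAS | counter=6 r=(5,5) succ=(0,1) retry=(1,1)
6 | P CAS | counter=6 r=(5,5) succ=(0,1) retry=(2,1)

counter=6 r=(5,5) succ=(0,1) retry=(2,1)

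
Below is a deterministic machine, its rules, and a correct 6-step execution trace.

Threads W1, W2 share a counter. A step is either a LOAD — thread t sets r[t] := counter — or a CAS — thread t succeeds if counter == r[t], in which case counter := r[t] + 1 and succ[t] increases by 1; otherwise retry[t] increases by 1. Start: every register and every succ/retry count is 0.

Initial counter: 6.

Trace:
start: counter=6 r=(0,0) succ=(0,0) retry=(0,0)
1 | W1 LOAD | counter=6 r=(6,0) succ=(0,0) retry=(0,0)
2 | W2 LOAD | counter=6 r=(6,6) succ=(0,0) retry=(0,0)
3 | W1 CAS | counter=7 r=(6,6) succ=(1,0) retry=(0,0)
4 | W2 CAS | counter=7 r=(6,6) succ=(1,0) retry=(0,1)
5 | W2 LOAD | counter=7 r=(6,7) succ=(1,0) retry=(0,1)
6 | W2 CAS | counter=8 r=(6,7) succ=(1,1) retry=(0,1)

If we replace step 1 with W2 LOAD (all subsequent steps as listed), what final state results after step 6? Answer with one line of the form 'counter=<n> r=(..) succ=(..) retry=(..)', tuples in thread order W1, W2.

counter=8 r=(0,7) succ=(0,2) retry=(1,0)

(re-executing from step 1 with the substitution; state before step 1: counter=6 r=(0,0) succ=(0,0) retry=(0,0))
1 | W2 LOAD | counter=6 r=(0,6) succ=(0,0) retry=(0,0)
2 | W2 LOAD | counter=6 r=(0,6) succ=(0,0) retry=(0,0)
3 | W1 CAS | counter=6 r=(0,6) succ=(0,0) retry=(1,0)
4 | W2 CAS | counter=7 r=(0,6) succ=(0,1) retry=(1,0)
5 | W2 LOAD | counter=7 r=(0,7) succ=(0,1) retry=(1,0)
6 | W2 CAS | counter=8 r=(0,7) succ=(0,2) retry=(1,0)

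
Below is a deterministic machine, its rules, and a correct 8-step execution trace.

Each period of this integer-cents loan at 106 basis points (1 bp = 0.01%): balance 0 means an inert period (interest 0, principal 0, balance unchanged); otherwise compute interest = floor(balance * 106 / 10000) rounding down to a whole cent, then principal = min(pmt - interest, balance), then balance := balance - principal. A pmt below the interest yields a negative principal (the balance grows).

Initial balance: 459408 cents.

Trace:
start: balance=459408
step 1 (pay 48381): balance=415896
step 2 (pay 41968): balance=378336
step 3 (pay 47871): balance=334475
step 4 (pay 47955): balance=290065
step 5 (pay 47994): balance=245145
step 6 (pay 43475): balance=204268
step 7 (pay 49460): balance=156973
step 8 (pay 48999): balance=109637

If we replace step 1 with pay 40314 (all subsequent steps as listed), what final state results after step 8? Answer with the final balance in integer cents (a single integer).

118321

(re-executing from step 1 with the substitution; state before step 1: balance=459408)
step 1 (pay 40314): balance=423963
step 2 (pay 41968): balance=386489
step 3 (pay 47871): balance=342714
step 4 (pay 47955): balance=298391
step 5 (pay 47994): balance=253559
step 6 (pay 43475): balance=212771
step 7 (pay 49460): balance=165566
step 8 (pay 48999): balance=118321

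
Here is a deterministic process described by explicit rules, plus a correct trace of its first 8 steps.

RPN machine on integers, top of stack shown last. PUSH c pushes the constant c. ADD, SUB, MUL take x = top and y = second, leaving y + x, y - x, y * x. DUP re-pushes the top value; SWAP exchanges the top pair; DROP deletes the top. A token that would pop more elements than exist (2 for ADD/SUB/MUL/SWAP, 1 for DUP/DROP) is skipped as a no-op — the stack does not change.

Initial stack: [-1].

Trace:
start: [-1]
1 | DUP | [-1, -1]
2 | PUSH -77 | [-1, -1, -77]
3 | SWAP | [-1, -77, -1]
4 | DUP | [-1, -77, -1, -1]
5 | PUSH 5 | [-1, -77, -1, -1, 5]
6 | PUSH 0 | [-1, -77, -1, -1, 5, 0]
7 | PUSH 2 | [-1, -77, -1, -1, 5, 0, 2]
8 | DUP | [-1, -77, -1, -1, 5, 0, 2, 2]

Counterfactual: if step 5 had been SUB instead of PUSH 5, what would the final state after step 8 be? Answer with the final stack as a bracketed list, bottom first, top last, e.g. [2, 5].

[-1, -77, 0, 0, 2, 2]

(re-executing from step 5 with the substitution; state before step 5: [-1, -77, -1, -1])
5 | SUB | [-1, -77, 0]
6 | PUSH 0 | [-1, -77, 0, 0]
7 | PUSH 2 | [-1, -77, 0, 0, 2]
8 | DUP | [-1, -77, 0, 0, 2, 2]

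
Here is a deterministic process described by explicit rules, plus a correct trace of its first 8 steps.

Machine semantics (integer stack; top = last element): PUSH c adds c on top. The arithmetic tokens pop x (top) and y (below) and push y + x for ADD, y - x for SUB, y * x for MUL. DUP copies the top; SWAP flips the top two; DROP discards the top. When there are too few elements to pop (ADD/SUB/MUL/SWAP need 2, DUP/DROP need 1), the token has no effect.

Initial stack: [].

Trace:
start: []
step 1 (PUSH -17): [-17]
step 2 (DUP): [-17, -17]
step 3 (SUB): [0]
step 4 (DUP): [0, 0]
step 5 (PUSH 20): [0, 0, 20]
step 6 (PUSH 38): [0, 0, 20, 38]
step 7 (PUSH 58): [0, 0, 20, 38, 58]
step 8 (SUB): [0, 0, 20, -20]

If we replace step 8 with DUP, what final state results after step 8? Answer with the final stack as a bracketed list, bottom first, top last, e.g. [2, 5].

(re-executing from step 8 with the substitution; state before step 8: [0, 0, 20, 38, 58])
step 8 (DUP): [0, 0, 20, 38, 58, 58]

[0, 0, 20, 38, 58, 58]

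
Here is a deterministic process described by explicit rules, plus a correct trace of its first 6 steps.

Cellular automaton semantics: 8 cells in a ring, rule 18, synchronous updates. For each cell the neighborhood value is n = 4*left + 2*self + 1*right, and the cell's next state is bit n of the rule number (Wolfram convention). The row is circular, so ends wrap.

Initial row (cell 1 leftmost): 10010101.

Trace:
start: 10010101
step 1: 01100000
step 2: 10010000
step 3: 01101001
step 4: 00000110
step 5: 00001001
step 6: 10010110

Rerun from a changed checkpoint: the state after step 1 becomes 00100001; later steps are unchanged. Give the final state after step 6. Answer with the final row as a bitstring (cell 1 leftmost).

state after step 1 := 00100001
step 2: 11010010
step 3: 00001100
step 4: 00010010
step 5: 00101101
step 6: 11000000

11000000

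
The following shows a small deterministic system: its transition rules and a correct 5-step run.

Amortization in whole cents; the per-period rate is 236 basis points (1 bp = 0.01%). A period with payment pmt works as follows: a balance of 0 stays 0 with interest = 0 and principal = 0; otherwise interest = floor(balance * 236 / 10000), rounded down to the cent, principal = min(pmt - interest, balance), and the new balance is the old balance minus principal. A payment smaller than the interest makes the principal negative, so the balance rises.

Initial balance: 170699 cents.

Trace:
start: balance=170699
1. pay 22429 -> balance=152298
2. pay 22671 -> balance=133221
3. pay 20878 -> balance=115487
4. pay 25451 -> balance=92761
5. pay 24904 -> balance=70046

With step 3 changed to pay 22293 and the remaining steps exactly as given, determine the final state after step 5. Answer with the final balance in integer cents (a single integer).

(re-executing from step 3 with the substitution; state before step 3: balance=133221)
3. pay 22293 -> balance=114072
4. pay 25451 -> balance=91313
5. pay 24904 -> balance=68563

68563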